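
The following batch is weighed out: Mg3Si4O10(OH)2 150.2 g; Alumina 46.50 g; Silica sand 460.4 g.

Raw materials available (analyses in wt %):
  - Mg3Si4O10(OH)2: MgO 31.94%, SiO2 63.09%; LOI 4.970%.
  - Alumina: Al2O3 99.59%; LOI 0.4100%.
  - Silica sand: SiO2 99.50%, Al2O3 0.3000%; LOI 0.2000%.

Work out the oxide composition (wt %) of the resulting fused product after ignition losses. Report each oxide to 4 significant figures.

Glass mass = 648.5 g (batch 657.1 − LOI 8.576).
Composition: MgO 7.397%, SiO2 85.25%, Al2O3 7.354%

The intermediate values are printed rounded to 4 significant figures as written — the whole derivation carries full float precision from start to finish. Every reported number receives exactly one rounding. The derived quantities are re-derived using the weight values on 648.5 g of glass at full float precision (ignition loss, three oxide percentages, glass mass, the yield, totals) as given in either problem or answer.
Oxide-by-oxide delivered mass:
  MgO: 150.2·0.3194 = 47.97 g
  SiO2: 150.2·0.6309 + 460.4·0.9950 = 552.9 g
  Al2O3: 46.50·0.9959 + 460.4·0.003000 = 47.69 g
LOI: 150.2·0.04970 + 46.50·0.004100 + 460.4·0.002000 = 8.576 g
Glass mass = batch − LOI = 657.1 − 8.576 = 648.5 g (the oxide masses sum to this)
each oxide over glass, ×100, is wt %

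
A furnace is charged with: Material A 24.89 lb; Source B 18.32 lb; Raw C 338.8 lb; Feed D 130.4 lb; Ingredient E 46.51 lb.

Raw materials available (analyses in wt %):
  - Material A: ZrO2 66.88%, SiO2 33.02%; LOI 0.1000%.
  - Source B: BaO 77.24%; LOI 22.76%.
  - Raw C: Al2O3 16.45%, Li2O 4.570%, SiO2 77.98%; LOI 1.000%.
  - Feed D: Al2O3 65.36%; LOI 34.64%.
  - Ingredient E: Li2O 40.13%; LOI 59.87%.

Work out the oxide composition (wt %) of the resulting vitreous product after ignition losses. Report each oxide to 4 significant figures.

Glass mass = 478.3 lb (batch 558.9 − LOI 80.60).
Composition: Al2O3 29.47%, Li2O 7.139%, BaO 2.958%, ZrO2 3.480%, SiO2 56.95%

All internal work runs at exact precision end to end; intermediates are shown, rounded to four significant digits, alongside each step. Exactly one rounding lands on each reported number; all derived quantities (LOI, totals, yield, glass mass, the five compositions) are computed in full precision from the batch weights for 478.3 lb of glass precisely as stated by problem or answer.
Oxide masses out of the charge:
  Al2O3: 338.8·0.1645 + 130.4·0.6536 = 141.0 lb
  Li2O: 338.8·0.04570 + 46.51·0.4013 = 34.15 lb
  BaO: 18.32·0.7724 = 14.15 lb
  ZrO2: 24.89·0.6688 = 16.65 lb
  SiO2: 24.89·0.3302 + 338.8·0.7798 = 272.4 lb
LOI: 24.89·0.001000 + 18.32·0.2276 + 338.8·0.01000 + 130.4·0.3464 + 46.51·0.5987 = 80.60 lb
Net of LOI, the glass mass = 558.9 − 80.60 = 478.3 lb (= Σ oxide masses)
percent by weight: oxide/glass ×100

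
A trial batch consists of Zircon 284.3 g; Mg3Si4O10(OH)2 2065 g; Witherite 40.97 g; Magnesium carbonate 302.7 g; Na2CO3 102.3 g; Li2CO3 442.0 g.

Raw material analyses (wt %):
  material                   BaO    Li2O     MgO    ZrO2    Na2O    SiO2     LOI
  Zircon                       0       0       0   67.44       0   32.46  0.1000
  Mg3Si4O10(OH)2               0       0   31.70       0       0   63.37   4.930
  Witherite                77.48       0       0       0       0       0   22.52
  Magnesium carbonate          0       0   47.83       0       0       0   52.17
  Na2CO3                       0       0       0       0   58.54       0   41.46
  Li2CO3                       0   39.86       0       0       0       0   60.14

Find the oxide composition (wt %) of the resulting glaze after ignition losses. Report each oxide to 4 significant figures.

Working values are printed rounded off to 4 significant digits when written out; all internal work maintains full float precision from start to finish; exactly one rounding goes into each reported number; all derived quantities, including LOI, net glass mass, the yield, the six compositions, totals, are recomputed using the weight values for 2660 g of glass in full float precision as set out in the problem or answer text.
What the batch supplies per oxide:
  BaO: 40.97·0.7748 = 31.74 g
  Li2O: 442.0·0.3986 = 176.2 g
  MgO: 2065·0.3170 + 302.7·0.4783 = 799.4 g
  ZrO2: 284.3·0.6744 = 191.7 g
  Na2O: 102.3·0.5854 = 59.89 g
  SiO2: 284.3·0.3246 + 2065·0.6337 = 1401 g
LOI: 284.3·0.001000 + 2065·0.04930 + 40.97·0.2252 + 302.7·0.5217 + 102.3·0.4146 + 442.0·0.6014 = 577.5 g
Net of LOI, the glass mass = 3237 − 577.5 = 2660 g (equal to the oxide-mass sum)
percent share: oxide ÷ glass, ×100

Glass mass = 2660 g (batch 3237 − LOI 577.5).
Composition: BaO 1.193%, Li2O 6.624%, MgO 30.05%, ZrO2 7.208%, Na2O 2.252%, SiO2 52.67%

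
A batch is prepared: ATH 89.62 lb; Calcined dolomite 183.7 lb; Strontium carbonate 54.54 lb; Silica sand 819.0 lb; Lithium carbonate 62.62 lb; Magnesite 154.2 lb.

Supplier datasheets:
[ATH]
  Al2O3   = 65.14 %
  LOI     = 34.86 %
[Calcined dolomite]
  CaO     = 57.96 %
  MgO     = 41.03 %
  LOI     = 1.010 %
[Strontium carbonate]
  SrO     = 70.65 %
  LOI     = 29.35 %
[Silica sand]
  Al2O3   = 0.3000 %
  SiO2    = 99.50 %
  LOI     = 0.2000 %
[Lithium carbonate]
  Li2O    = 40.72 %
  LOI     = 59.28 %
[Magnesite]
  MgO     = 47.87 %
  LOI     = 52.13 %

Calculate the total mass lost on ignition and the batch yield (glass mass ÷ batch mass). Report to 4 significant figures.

LOI loss = 168.2 lb; glass = 1195 lb; yield = 87.66%

Every computation holds full precision at all times; intermediates are shown, rounded to 4 significant digits, across the worked steps — every reported figure is rounded once only; derived quantities (net glass mass, the totals, six oxide percentages, LOI, the yield) are carried at full precision starting from the weights for 1195 lb of glass exactly as printed in question or answer.
Material-by-material LOI:
  ATH: 89.62 × 0.3486 = 31.24 lb
  Calcined dolomite: 183.7 × 0.01010 = 1.855 lb
  Strontium carbonate: 54.54 × 0.2935 = 16.01 lb
  Silica sand: 819.0 × 0.002000 = 1.638 lb
  Lithium carbonate: 62.62 × 0.5928 = 37.12 lb
  Magnesite: 154.2 × 0.5213 = 80.38 lb
Total LOI = 168.2 lb
Glass = batch − LOI = 1364 − 168.2 = 1195 lb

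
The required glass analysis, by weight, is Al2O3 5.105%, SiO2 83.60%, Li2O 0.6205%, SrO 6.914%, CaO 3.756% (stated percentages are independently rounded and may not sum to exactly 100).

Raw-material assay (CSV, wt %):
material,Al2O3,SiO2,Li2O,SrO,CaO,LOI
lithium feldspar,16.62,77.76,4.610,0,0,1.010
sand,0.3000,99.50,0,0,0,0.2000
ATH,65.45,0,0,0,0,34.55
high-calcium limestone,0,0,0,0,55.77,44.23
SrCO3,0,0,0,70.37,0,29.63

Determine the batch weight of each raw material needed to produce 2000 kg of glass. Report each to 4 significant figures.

Intermediates are shown, with 4-significant-figure rounding, in the printout. All arithmetic holds full float precision from first step to last — exactly one rounding lands on each reported number — all derived quantities are carried from the weighed amounts on 2000 kg of glass at exact precision (net glass mass, the totals, the five compositions, yield, LOI), as quoted within either problem or answer.
Target oxide masses per 2000 kg glass:
  Al2O3: 5.105% × 2000 = 102.1 kg
  SiO2: 83.60% × 2000 = 1672 kg
  Li2O: 0.6205% × 2000 = 12.41 kg
  SrO: 6.914% × 2000 = 138.3 kg
  CaO: 3.756% × 2000 = 75.12 kg
Oxide-by-oxide audit on the weights just shown, at the basis given (oxide sums agree with the targets once rounding is allowed for):
  Al2O3: 269.2·0.1662 + 1470·0.003000 + 80.90·0.6545 = 102.1 kg (target 102.1 kg)
  SiO2: 269.2·0.7776 + 1470·0.9950 = 1672 kg (target 1672 kg)
  Li2O: 269.2·0.04610 = 12.41 kg (target 12.41 kg)
  SrO: 196.5·0.7037 = 138.3 kg (target 138.3 kg)
  CaO: 134.7·0.5577 = 75.12 kg (target 75.12 kg)
Glass-mass closure: net batch after ignition = 2000 kg (per-oxide target masses sum to 2000 kg; with the basis standing at 2000 kg — rounding explains the deltas).
Summing the batch: Σ batch = 2151 kg; the LOI term Σ batch·LOI equals 151.4 kg; glass ÷ batch gives a yield of 92.96%.

Batch per 2000 kg glass:
  lithium feldspar: 269.2 kg
  sand: 1470 kg
  ATH: 80.90 kg
  high-calcium limestone: 134.7 kg
  SrCO3: 196.5 kg
Total batch = 2151 kg; LOI loss = 151.4 kg; yield = 92.96%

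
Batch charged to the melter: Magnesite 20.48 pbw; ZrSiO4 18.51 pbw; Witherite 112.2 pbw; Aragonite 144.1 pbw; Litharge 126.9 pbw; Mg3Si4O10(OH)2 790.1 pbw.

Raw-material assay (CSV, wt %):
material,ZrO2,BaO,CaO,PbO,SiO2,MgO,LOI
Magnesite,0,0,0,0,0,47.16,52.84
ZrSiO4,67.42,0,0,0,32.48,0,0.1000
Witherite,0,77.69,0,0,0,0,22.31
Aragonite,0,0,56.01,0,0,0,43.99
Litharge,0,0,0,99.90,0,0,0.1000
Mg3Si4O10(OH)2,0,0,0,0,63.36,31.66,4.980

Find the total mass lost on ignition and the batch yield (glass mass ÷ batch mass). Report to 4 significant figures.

The whole derivation carries full float precision at each step. Intermediates are shown (rounded to four significant digits) between the steps. Every reported number is rounded once only; derived quantities, including the six compositions, totals, glass mass, yield, LOI, are re-derived starting from the weights on 1074 pbw of glass in exact precision, exactly as shown in the problem or the answer.
Each material's LOI contribution:
  Magnesite: 20.48 × 0.5284 = 10.82 pbw
  ZrSiO4: 18.51 × 0.001000 = 0.01851 pbw
  Witherite: 112.2 × 0.2231 = 25.03 pbw
  Aragonite: 144.1 × 0.4399 = 63.39 pbw
  Litharge: 126.9 × 0.001000 = 0.1269 pbw
  Mg3Si4O10(OH)2: 790.1 × 0.04980 = 39.35 pbw
Total LOI = 138.7 pbw
Glass = batch − LOI = 1212 − 138.7 = 1074 pbw

LOI loss = 138.7 pbw; glass = 1074 pbw; yield = 88.56%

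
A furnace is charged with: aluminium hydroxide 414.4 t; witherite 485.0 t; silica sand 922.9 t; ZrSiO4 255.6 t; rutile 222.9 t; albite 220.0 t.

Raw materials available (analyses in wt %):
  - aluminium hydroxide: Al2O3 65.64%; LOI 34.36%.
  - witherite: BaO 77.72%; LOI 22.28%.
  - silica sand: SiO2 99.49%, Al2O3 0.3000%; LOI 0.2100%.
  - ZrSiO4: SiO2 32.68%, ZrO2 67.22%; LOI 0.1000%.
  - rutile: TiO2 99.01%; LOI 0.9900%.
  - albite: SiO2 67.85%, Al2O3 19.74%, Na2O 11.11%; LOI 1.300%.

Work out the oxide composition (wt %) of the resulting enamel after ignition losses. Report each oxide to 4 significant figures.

Glass mass = 2263 t (batch 2521 − LOI 257.7).
Composition: SiO2 50.86%, BaO 16.66%, ZrO2 7.592%, Al2O3 14.06%, Na2O 1.080%, TiO2 9.752%

Exact precision is carried end to end — in-progress results are shown (rounded to 4 significant figures) in the printout — every reported number undergoes a single rounding — the derived quantities (LOI, totals, yield, the six compositions, glass mass) are computed using the weight values per 2263 t of glass at full float precision, exactly as shown in the problem or answer text.
Mass of each oxide from the mix:
  SiO2: 922.9·0.9949 + 255.6·0.3268 + 220.0·0.6785 = 1151 t
  BaO: 485.0·0.7772 = 376.9 t
  ZrO2: 255.6·0.6722 = 171.8 t
  Al2O3: 414.4·0.6564 + 922.9·0.003000 + 220.0·0.1974 = 318.2 t
  Na2O: 220.0·0.1111 = 24.44 t
  TiO2: 222.9·0.9901 = 220.7 t
LOI: 414.4·0.3436 + 485.0·0.2228 + 922.9·0.002100 + 255.6·0.001000 + 222.9·0.009900 + 220.0·0.01300 = 257.7 t
The glass mass, total less LOI, = 2521 − 257.7 = 2263 t (= Σ oxide masses)
wt % = 100 × oxide mass / glass mass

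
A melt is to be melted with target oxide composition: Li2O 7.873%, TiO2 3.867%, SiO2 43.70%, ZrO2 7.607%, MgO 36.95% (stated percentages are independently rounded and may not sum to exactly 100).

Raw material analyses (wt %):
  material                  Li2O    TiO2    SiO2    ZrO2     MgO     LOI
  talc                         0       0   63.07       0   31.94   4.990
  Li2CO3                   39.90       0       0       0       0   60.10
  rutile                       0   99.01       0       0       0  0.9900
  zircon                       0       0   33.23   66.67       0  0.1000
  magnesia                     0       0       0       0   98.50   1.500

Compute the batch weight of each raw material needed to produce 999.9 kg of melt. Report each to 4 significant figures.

All internal work carries exact precision at every stage; intermediates appear rounded off to 4 significant digits as written — each reported result is rounded a single time — the derived quantities, including the totals, the yield, LOI, the five compositions, glass mass, are rebuilt starting from the weights at 999.9 kg of glass at full float precision as given in the question or the answer.
Per-oxide target masses for 999.9 kg melt:
  Li2O: 7.873% × 999.9 = 78.72 kg
  TiO2: 3.867% × 999.9 = 38.67 kg
  SiO2: 43.70% × 999.9 = 437.0 kg
  ZrO2: 7.607% × 999.9 = 76.06 kg
  MgO: 36.95% × 999.9 = 369.5 kg
Checking each oxide sum with the batch weights as given, on the stated basis (every target is met by its sum inside rounding margins):
  Li2O: 197.3·0.3990 = 78.72 kg (target 78.72 kg)
  TiO2: 39.05·0.9901 = 38.66 kg (target 38.67 kg)
  SiO2: 632.7·0.6307 + 114.1·0.3323 = 437.0 kg (target 437.0 kg)
  ZrO2: 114.1·0.6667 = 76.07 kg (target 76.06 kg)
  MgO: 632.7·0.3194 + 169.9·0.9850 = 369.4 kg (target 369.5 kg)
The glass-mass cross-check: batch total minus LOI = 999.9 kg (targets for the oxides total 999.9 kg; the stated basis being 999.9 kg — a pure rounding effect).
Summing the batch: Σ batch = 1153 kg; loss to ignition Σ batch·LOI = 153.2 kg; yield = glass ÷ total batch = 86.71%.

Batch per 999.9 kg melt:
  talc: 632.7 kg
  Li2CO3: 197.3 kg
  rutile: 39.05 kg
  zircon: 114.1 kg
  magnesia: 169.9 kg
Total batch = 1153 kg; LOI loss = 153.2 kg; yield = 86.71%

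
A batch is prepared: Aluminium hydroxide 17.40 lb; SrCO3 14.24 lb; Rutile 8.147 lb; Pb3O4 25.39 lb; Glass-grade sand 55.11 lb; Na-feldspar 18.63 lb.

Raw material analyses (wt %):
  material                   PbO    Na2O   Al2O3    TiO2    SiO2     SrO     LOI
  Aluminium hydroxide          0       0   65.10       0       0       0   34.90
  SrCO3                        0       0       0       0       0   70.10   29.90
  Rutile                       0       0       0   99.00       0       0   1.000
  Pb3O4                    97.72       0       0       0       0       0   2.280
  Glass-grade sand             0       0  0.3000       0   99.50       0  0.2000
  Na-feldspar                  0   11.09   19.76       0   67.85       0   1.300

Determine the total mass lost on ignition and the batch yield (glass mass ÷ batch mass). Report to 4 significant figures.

Values along the way appear rounded to four significant digits within the worked lines; every computation holds full float precision from first step to last. Each reported result is rounded only once; all derived quantities are recomputed in full float precision (the totals, net glass mass, LOI, yield, the six compositions) starting from the weights per 127.6 lb of glass as written in the problem or the answer.
Loss on ignition, line by line:
  Aluminium hydroxide: 17.40 × 0.3490 = 6.073 lb
  SrCO3: 14.24 × 0.2990 = 4.258 lb
  Rutile: 8.147 × 0.01000 = 0.08147 lb
  Pb3O4: 25.39 × 0.02280 = 0.5789 lb
  Glass-grade sand: 55.11 × 0.002000 = 0.1102 lb
  Na-feldspar: 18.63 × 0.01300 = 0.2422 lb
Total LOI = 11.34 lb
Glass = batch − LOI = 138.9 − 11.34 = 127.6 lb

LOI loss = 11.34 lb; glass = 127.6 lb; yield = 91.83%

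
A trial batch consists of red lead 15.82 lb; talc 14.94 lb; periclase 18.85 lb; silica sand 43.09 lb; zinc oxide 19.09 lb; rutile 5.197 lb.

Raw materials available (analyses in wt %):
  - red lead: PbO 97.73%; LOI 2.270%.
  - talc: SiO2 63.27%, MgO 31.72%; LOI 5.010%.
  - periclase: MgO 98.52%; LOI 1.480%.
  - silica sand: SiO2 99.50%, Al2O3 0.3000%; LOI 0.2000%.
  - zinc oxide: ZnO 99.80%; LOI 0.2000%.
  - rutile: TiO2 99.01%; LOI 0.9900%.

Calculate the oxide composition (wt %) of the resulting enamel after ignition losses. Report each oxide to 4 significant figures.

Glass mass = 115.4 lb (batch 117.0 − LOI 1.562).
Composition: SiO2 45.33%, ZnO 16.51%, Al2O3 0.1120%, TiO2 4.458%, PbO 13.39%, MgO 20.19%

All internal work carries full precision through the solve; mid-chain values appear (rounded to four significant digits) in the working; each reported result takes a single rounding. The derived quantities, which include the yield, the totals, glass mass, six oxide percentages, ignition loss, are carried at full float precision, precisely as stated by either problem or answer, from the batch weights per 115.4 lb of glass.
What the batch supplies per oxide:
  SiO2: 14.94·0.6327 + 43.09·0.9950 = 52.33 lb
  ZnO: 19.09·0.9980 = 19.05 lb
  Al2O3: 43.09·0.003000 = 0.1293 lb
  TiO2: 5.197·0.9901 = 5.146 lb
  PbO: 15.82·0.9773 = 15.46 lb
  MgO: 14.94·0.3172 + 18.85·0.9852 = 23.31 lb
LOI: 15.82·0.02270 + 14.94·0.05010 + 18.85·0.01480 + 43.09·0.002000 + 19.09·0.002000 + 5.197·0.009900 = 1.562 lb
Net of LOI, the glass mass = 117.0 − 1.562 = 115.4 lb (the oxide masses sum to this)
wt % = oxide mass / glass mass × 100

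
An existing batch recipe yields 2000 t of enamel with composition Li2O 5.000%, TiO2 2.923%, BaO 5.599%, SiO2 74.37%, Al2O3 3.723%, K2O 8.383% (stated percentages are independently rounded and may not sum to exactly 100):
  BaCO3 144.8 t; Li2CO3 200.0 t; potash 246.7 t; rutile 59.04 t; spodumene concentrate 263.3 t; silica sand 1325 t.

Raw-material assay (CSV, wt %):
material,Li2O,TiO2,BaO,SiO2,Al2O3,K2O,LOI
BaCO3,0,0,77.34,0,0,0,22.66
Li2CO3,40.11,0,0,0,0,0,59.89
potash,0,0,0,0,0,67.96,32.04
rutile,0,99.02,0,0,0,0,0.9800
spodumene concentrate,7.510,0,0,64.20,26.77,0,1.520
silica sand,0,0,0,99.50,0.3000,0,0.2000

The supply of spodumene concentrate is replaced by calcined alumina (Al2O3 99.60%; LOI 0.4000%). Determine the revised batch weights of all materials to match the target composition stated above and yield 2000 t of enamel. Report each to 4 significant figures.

Mid-chain values appear with 4-significant-figure rounding in the working; every computation carries exact precision throughout — each reported value includes exactly one rounding. All derived quantities, which include totals, yield, the six compositions, glass mass, LOI, are re-derived in exact precision, as set out in the question or the answer, starting from the weights per 2000 t of glass.
Target oxide masses per 2000 t enamel:
  Li2O: 5.000% × 2000 = 100.0 t
  TiO2: 2.923% × 2000 = 58.46 t
  BaO: 5.599% × 2000 = 112.0 t
  SiO2: 74.37% × 2000 = 1487 t
  Al2O3: 3.723% × 2000 = 74.46 t
  K2O: 8.383% × 2000 = 167.7 t
Checking each oxide sum on the weights just shown, versus the basis set out (summed amounts equal target values once rounding is allowed for):
  Li2O: 249.3·0.4011 = 99.99 t (target 100.0 t)
  TiO2: 59.04·0.9902 = 58.46 t (target 58.46 t)
  BaO: 144.8·0.7734 = 112.0 t (target 112.0 t)
  SiO2: 1495·0.9950 = 1488 t (target 1487 t)
  Al2O3: 70.26·0.9960 + 1495·0.003000 = 74.46 t (target 74.46 t)
  K2O: 246.7·0.6796 = 167.7 t (target 167.7 t)
Auditing the glass mass value: net batch after ignition = 2000 t (the Σ of target masses is 2000 t; against the stated basis, 2000 t — a pure rounding effect).
Adding the batch up: Σ batch = 2265 t; ignition loss, Σ(batch × LOI) = 265.0 t; yield, glass over the total, = 88.30%.

Revised batch per 2000 t enamel:
  BaCO3: 144.8 t
  Li2CO3: 249.3 t
  potash: 246.7 t
  rutile: 59.04 t
  calcined alumina: 70.26 t
  silica sand: 1495 t
Total batch = 2265 t; LOI loss = 265.0 t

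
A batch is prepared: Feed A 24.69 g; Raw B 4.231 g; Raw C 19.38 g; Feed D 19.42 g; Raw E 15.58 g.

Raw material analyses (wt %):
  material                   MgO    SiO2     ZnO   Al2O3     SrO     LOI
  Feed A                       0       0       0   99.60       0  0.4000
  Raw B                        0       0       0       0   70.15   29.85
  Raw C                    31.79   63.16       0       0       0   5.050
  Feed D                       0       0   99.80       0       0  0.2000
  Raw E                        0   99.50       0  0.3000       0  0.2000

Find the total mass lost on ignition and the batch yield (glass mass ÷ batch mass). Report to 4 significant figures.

Every computation holds exact precision at each step — in-progress results are printed rounded to four significant figures between the steps — every reported result takes just one rounding — all derived quantities are re-derived in full float precision (glass mass, the yield, LOI, totals, the five compositions) from the weighed amounts at 80.89 g of glass, as they appear in the problem or answer text.
Ignition loss by material:
  Feed A: 24.69 × 0.004000 = 0.09876 g
  Raw B: 4.231 × 0.2985 = 1.263 g
  Raw C: 19.38 × 0.05050 = 0.9787 g
  Feed D: 19.42 × 0.002000 = 0.03884 g
  Raw E: 15.58 × 0.002000 = 0.03116 g
Total LOI = 2.410 g
Glass = batch − LOI = 83.30 − 2.410 = 80.89 g

LOI loss = 2.410 g; glass = 80.89 g; yield = 97.11%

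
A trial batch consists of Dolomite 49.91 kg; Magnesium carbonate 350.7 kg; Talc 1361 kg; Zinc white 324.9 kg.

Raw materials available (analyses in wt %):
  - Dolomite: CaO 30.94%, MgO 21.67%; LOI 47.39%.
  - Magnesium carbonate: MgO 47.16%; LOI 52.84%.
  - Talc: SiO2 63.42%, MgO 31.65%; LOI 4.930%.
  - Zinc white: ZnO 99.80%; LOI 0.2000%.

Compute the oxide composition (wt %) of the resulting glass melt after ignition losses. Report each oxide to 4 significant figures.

Values along the way are shown, rounded to four significant figures, at each printed step. The whole derivation runs at full precision all the way through — every reported result is rounded exactly once; derived quantities (four oxide percentages, the totals, ignition loss, the yield, glass mass) are carried in exact precision from the batch weights at 1810 kg of glass as they appear in the problem or the answer.
What the batch supplies per oxide:
  ZnO: 324.9·0.9980 = 324.3 kg
  CaO: 49.91·0.3094 = 15.44 kg
  SiO2: 1361·0.6342 = 863.1 kg
  MgO: 49.91·0.2167 + 350.7·0.4716 + 1361·0.3165 = 607.0 kg
LOI: 49.91·0.4739 + 350.7·0.5284 + 1361·0.04930 + 324.9·0.002000 = 276.7 kg
Glass = total batch minus LOI = 2087 − 276.7 = 1810 kg (consistent with Σ oxide mass)
wt % = oxide mass / glass mass × 100

Glass mass = 1810 kg (batch 2087 − LOI 276.7).
Composition: ZnO 17.92%, CaO 0.8533%, SiO2 47.69%, MgO 33.54%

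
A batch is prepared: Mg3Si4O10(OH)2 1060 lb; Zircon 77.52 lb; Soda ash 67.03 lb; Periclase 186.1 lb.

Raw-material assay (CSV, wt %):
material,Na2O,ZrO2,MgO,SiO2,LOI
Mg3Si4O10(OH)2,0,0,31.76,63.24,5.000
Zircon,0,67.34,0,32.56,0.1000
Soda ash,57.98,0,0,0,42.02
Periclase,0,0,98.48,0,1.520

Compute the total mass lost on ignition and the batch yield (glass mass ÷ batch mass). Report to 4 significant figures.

Intermediates are displayed (rounded to four significant figures) when written out. The working math holds full float precision throughout — each reported number carries a single rounding. Derived quantities (totals, glass mass, ignition loss, four oxide percentages, the yield) are recomputed in exact precision from the weighed amounts on 1307 lb of glass as quoted within the problem or the answer.
Each material's LOI contribution:
  Mg3Si4O10(OH)2: 1060 × 0.05000 = 53.00 lb
  Zircon: 77.52 × 0.001000 = 0.07752 lb
  Soda ash: 67.03 × 0.4202 = 28.17 lb
  Periclase: 186.1 × 0.01520 = 2.829 lb
Total LOI = 84.07 lb
Glass = batch − LOI = 1391 − 84.07 = 1307 lb

LOI loss = 84.07 lb; glass = 1307 lb; yield = 93.95%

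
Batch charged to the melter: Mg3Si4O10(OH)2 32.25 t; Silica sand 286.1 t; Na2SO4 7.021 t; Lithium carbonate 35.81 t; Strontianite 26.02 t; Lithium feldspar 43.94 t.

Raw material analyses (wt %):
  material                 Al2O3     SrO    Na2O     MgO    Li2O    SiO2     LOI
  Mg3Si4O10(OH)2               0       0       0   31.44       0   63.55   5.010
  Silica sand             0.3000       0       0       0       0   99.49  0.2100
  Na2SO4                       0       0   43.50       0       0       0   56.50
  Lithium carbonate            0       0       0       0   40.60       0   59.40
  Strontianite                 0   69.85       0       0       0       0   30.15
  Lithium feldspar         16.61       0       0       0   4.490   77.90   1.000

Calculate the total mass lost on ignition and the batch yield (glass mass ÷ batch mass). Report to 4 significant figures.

LOI loss = 35.74 t; glass = 395.4 t; yield = 91.71%

All arithmetic runs at exact precision through every step. Values along the way are displayed, rounded to four significant digits, when written out. Every reported number is rounded once only; all derived quantities are re-derived starting from the weights on 395.4 t of glass at full float precision (totals, the yield, glass mass, ignition loss, six oxide percentages) exactly as printed in question or answer.
Material-by-material LOI:
  Mg3Si4O10(OH)2: 32.25 × 0.05010 = 1.616 t
  Silica sand: 286.1 × 0.002100 = 0.6008 t
  Na2SO4: 7.021 × 0.5650 = 3.967 t
  Lithium carbonate: 35.81 × 0.5940 = 21.27 t
  Strontianite: 26.02 × 0.3015 = 7.845 t
  Lithium feldspar: 43.94 × 0.01000 = 0.4394 t
Total LOI = 35.74 t
Glass = batch − LOI = 431.1 − 35.74 = 395.4 t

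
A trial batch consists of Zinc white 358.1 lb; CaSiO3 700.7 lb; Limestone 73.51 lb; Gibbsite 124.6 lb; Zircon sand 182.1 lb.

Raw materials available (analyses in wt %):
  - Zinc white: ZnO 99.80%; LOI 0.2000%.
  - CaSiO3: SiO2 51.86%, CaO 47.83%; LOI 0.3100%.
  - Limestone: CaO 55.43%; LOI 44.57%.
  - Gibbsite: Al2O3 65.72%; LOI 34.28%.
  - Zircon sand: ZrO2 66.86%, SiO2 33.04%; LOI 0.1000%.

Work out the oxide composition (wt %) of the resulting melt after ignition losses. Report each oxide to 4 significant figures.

All arithmetic runs at full precision from first step to last; values along the way are printed (rounded to four significant digits) when written out. Each reported number is rounded a single time; derived quantities, including the five compositions, the yield, LOI, net glass mass, totals, are computed using the weight values for 1360 lb of glass in full float precision, exactly as shown in problem or answer.
Per-oxide mass from batch:
  ZrO2: 182.1·0.6686 = 121.8 lb
  SiO2: 700.7·0.5186 + 182.1·0.3304 = 423.5 lb
  CaO: 700.7·0.4783 + 73.51·0.5543 = 375.9 lb
  ZnO: 358.1·0.9980 = 357.4 lb
  Al2O3: 124.6·0.6572 = 81.89 lb
LOI: 358.1·0.002000 + 700.7·0.003100 + 73.51·0.4457 + 124.6·0.3428 + 182.1·0.001000 = 78.55 lb
Glass mass = batch − LOI = 1439 − 78.55 = 1360 lb (matching Σ of the oxides)
oxide / glass × 100 gives the wt %

Glass mass = 1360 lb (batch 1439 − LOI 78.55).
Composition: ZrO2 8.949%, SiO2 31.13%, CaO 27.63%, ZnO 26.27%, Al2O3 6.019%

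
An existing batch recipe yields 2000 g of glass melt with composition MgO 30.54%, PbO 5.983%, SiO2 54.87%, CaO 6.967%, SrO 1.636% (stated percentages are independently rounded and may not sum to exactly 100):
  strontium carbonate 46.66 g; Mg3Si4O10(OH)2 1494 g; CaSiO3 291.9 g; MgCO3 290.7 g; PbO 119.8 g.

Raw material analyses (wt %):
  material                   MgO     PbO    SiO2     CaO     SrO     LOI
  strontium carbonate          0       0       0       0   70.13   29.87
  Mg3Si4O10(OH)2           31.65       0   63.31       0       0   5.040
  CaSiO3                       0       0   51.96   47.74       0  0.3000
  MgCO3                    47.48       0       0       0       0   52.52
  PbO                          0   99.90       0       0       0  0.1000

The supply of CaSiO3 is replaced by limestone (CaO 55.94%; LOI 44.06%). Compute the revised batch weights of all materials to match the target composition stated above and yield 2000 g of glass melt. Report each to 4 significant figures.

Revised batch per 2000 g glass melt:
  strontium carbonate: 46.66 g
  Mg3Si4O10(OH)2: 1733 g
  limestone: 249.1 g
  MgCO3: 131.0 g
  PbO: 119.8 g
Total batch = 2280 g; LOI loss = 280.0 g

Mid-chain values appear, with 4-significant-figure rounding, when written out; the whole derivation keeps full float precision at every stage. Every reported figure takes exactly one rounding — derived quantities are carried starting from the weights for 2000 g of glass at exact precision (five oxide percentages, LOI, the totals, glass mass, the yield), exactly as printed in either problem or answer.
Per-oxide target masses for 2000 g glass melt:
  MgO: 30.54% × 2000 = 610.8 g
  PbO: 5.983% × 2000 = 119.7 g
  SiO2: 54.87% × 2000 = 1097 g
  CaO: 6.967% × 2000 = 139.3 g
  SrO: 1.636% × 2000 = 32.72 g
Checking each oxide sum on the weights just shown, versus the basis set out (each sum matches its target mass exact up to rounding of places):
  MgO: 1733·0.3165 + 131.0·0.4748 = 610.7 g (target 610.8 g)
  PbO: 119.8·0.9990 = 119.7 g (target 119.7 g)
  SiO2: 1733·0.6331 = 1097 g (target 1097 g)
  CaO: 249.1·0.5594 = 139.3 g (target 139.3 g)
  SrO: 46.66·0.7013 = 32.72 g (target 32.72 g)
Glass-mass sanity pass: total batch − LOI = 2000 g (targets for the oxides total 2000 g; versus the stated basis of 2000 g — differing by rounding only).
Batch total: Σ batch = 2280 g; the LOI term Σ batch·LOI equals 280.0 g; as yield: glass ÷ batch → 87.72%.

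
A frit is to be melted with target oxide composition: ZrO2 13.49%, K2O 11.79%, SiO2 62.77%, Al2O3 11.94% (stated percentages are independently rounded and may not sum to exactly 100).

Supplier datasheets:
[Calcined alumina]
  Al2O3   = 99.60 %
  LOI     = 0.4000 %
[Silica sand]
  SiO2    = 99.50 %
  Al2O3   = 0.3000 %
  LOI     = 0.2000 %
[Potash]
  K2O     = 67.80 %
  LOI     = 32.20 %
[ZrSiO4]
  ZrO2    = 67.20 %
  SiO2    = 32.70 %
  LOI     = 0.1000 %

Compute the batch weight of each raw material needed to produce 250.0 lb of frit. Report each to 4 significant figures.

Batch per 250.0 lb frit:
  Calcined alumina: 29.54 lb
  Silica sand: 141.2 lb
  Potash: 43.47 lb
  ZrSiO4: 50.19 lb
Total batch = 264.4 lb; LOI loss = 14.45 lb; yield = 94.54%

Working values are displayed, with 4-significant-digit rounding, in the working; the whole derivation maintains full precision at each step. A single rounding produces each reported figure. All derived quantities (the totals, the yield, net glass mass, four oxide percentages, ignition loss) are computed starting from the weights for 250.0 lb of glass in exact precision, as given in the question or the answer.
Target oxide masses per 250.0 lb frit:
  ZrO2: 13.49% × 250.0 = 33.72 lb
  K2O: 11.79% × 250.0 = 29.48 lb
  SiO2: 62.77% × 250.0 = 156.9 lb
  Al2O3: 11.94% × 250.0 = 29.85 lb
Verifying the oxide balance given the weights on record, versus the basis set out (oxide sums agree with the targets given rounding of the digits):
  ZrO2: 50.19·0.6720 = 33.73 lb (target 33.72 lb)
  K2O: 43.47·0.6780 = 29.47 lb (target 29.48 lb)
  SiO2: 141.2·0.9950 + 50.19·0.3270 = 156.9 lb (target 156.9 lb)
  Al2O3: 29.54·0.9960 + 141.2·0.003000 = 29.85 lb (target 29.85 lb)
The glass-mass cross-check: whole batch net of LOI = 250.0 lb (per-oxide target masses sum to 250.0 lb; basis as stated: 250.0 lb — deltas are rounding alone).
Batch total: Σ batch = 264.4 lb; the LOI term Σ batch·LOI equals 14.45 lb; the yield ratio, glass ÷ batch: 94.54%.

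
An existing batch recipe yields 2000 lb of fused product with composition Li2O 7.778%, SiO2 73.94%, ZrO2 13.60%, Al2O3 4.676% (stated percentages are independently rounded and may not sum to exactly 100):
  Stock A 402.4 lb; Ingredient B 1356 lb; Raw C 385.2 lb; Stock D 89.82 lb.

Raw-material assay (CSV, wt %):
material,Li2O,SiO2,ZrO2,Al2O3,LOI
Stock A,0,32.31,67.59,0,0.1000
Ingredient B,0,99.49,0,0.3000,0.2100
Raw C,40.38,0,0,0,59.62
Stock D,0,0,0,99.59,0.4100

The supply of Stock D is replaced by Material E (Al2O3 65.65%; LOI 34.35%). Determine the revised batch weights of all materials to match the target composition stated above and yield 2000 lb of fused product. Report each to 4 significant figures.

The whole derivation maintains exact precision at all times; working values are printed, rounded to four significant figures, as written; each reported result is rounded a single time — derived quantities are recomputed from the batch weights per 2000 lb of glass in full precision (yield, the four compositions, ignition loss, the totals, glass mass) exactly as printed in the problem or answer text.
Target masses of each oxide per 2000 lb fused product:
  Li2O: 7.778% × 2000 = 155.6 lb
  SiO2: 73.94% × 2000 = 1479 lb
  ZrO2: 13.60% × 2000 = 272.0 lb
  Al2O3: 4.676% × 2000 = 93.52 lb
A balance pass over the oxides, working from each reported weight, against the basis in use (summed amounts equal target values given rounding of the digits):
  Li2O: 385.2·0.4038 = 155.5 lb (target 155.6 lb)
  SiO2: 402.4·0.3231 + 1356·0.9949 = 1479 lb (target 1479 lb)
  ZrO2: 402.4·0.6759 = 272.0 lb (target 272.0 lb)
  Al2O3: 1356·0.003000 + 136.3·0.6565 = 93.55 lb (target 93.52 lb)
Mass balance on the glass: net batch after ignition = 2000 lb (per-oxide target masses sum to 2000 lb; the stated basis being 2000 lb — deltas are rounding alone).
Adding the batch up: Σ batch = 2280 lb; ignition loss, Σ(batch × LOI) = 279.7 lb; yield, glass over the total, = 87.73%.

Revised batch per 2000 lb fused product:
  Stock A: 402.4 lb
  Ingredient B: 1356 lb
  Raw C: 385.2 lb
  Material E: 136.3 lb
Total batch = 2280 lb; LOI loss = 279.7 lb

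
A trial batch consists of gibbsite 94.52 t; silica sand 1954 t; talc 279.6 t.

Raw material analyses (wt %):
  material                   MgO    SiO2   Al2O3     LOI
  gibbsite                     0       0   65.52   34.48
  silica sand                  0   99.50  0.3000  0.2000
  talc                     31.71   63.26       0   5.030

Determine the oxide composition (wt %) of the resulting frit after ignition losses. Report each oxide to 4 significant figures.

Glass mass = 2278 t (batch 2328 − LOI 50.56).
Composition: MgO 3.893%, SiO2 93.13%, Al2O3 2.977%

Mid-chain values are printed rounded to four significant figures; the whole derivation maintains full float precision end to end. Every reported number is rounded a single time; derived quantities are rebuilt starting from the weights on 2278 t of glass in full float precision (ignition loss, three oxide percentages, net glass mass, totals, yield), as written in problem or answer.
Mass of each oxide from the mix:
  MgO: 279.6·0.3171 = 88.66 t
  SiO2: 1954·0.9950 + 279.6·0.6326 = 2121 t
  Al2O3: 94.52·0.6552 + 1954·0.003000 = 67.79 t
LOI: 94.52·0.3448 + 1954·0.002000 + 279.6·0.05030 = 50.56 t
Glass = total batch minus LOI = 2328 − 50.56 = 2278 t (equal to the oxide-mass sum)
oxide / glass × 100 gives the wt %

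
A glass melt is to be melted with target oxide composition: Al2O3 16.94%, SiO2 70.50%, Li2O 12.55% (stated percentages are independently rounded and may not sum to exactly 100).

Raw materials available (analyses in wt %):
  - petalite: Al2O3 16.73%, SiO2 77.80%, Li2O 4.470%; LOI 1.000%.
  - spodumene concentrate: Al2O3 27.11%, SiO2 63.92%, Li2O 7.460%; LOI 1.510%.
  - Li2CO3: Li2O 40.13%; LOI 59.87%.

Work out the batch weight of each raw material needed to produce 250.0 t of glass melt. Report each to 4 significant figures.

All arithmetic maintains full precision all the way through; the intermediate values are displayed rounded to 4 significant figures across the worked steps. A single rounding produces each reported number — all derived quantities are carried using the weight values per 250.0 t of glass in full float precision (the yield, totals, ignition loss, net glass mass, the three compositions) as quoted within the question or the answer.
Per-oxide target masses for 250.0 t glass melt:
  Al2O3: 16.94% × 250.0 = 42.35 t
  SiO2: 70.50% × 250.0 = 176.2 t
  Li2O: 12.55% × 250.0 = 31.38 t
Sums-versus-targets review working from each reported weight, at the basis given (summed amounts equal target values within answer rounding):
  Al2O3: 199.2·0.1673 + 33.29·0.2711 = 42.35 t (target 42.35 t)
  SiO2: 199.2·0.7780 + 33.29·0.6392 = 176.3 t (target 176.2 t)
  Li2O: 199.2·0.04470 + 33.29·0.07460 + 49.81·0.4013 = 31.38 t (target 31.38 t)
Glass mass check: net batch after ignition = 250.0 t (targets for the oxides total 250.0 t; basis as stated: 250.0 t — deltas are rounding alone).
Batch total: Σ batch = 282.3 t; ignition loss, Σ(batch × LOI) = 32.32 t; as yield: glass ÷ batch → 88.55%.

Batch per 250.0 t glass melt:
  petalite: 199.2 t
  spodumene concentrate: 33.29 t
  Li2CO3: 49.81 t
Total batch = 282.3 t; LOI loss = 32.32 t; yield = 88.55%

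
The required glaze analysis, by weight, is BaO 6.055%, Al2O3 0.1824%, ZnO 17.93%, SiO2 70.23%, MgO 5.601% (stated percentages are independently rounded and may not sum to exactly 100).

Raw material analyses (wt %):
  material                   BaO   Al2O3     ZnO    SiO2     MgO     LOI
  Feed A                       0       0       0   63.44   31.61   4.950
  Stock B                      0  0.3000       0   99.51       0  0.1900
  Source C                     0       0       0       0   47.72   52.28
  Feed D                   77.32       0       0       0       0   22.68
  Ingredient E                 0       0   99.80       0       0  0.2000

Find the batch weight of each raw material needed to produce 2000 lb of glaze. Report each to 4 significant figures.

Batch per 2000 lb glaze:
  Feed A: 306.7 lb
  Stock B: 1216 lb
  Source C: 31.60 lb
  Feed D: 156.6 lb
  Ingredient E: 359.3 lb
Total batch = 2070 lb; LOI loss = 70.25 lb; yield = 96.61%

All internal work keeps exact precision at every stage. The intermediate values are shown, rounded to 4 significant figures, in the printout — every reported figure receives exactly one rounding. Derived quantities are recomputed from the weighed amounts per 2000 lb of glass in full precision (LOI, the yield, glass mass, totals, five oxide percentages) as given in the problem or the answer.
The oxide mass targets at 2000 lb glaze:
  BaO: 6.055% × 2000 = 121.1 lb
  Al2O3: 0.1824% × 2000 = 3.648 lb
  ZnO: 17.93% × 2000 = 358.6 lb
  SiO2: 70.23% × 2000 = 1405 lb
  MgO: 5.601% × 2000 = 112.0 lb
Checking each oxide sum using the reported weights, against the basis in use (each sum matches its target mass exact up to rounding of places):
  BaO: 156.6·0.7732 = 121.1 lb (target 121.1 lb)
  Al2O3: 1216·0.003000 = 3.648 lb (target 3.648 lb)
  ZnO: 359.3·0.9980 = 358.6 lb (target 358.6 lb)
  SiO2: 306.7·0.6344 + 1216·0.9951 = 1405 lb (target 1405 lb)
  MgO: 306.7·0.3161 + 31.60·0.4772 = 112.0 lb (target 112.0 lb)
The glass-mass cross-check: Σ batch − LOI loss = 2000 lb (summing oxide targets gives 2000 lb; stated basis 2000 lb — rounding explains the deltas).
Batch total: Σ batch = 2070 lb; ignition loss, Σ(batch × LOI) = 70.25 lb; yield, glass over the total, = 96.61%.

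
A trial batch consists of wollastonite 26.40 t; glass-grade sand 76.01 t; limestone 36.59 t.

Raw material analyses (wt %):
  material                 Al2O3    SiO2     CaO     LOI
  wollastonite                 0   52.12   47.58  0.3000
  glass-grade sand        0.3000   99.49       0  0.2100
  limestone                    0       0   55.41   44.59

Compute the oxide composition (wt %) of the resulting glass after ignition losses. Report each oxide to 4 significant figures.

Intermediates are shown, with 4-significant-digit rounding, alongside each step; full float precision is maintained in every operation; each reported number is rounded just once. The derived quantities (glass mass, the three compositions, yield, totals, LOI) are recomputed at exact precision starting from the weights on 122.4 t of glass as they appear in the question or the answer.
Oxide masses out of the charge:
  Al2O3: 76.01·0.003000 = 0.2280 t
  SiO2: 26.40·0.5212 + 76.01·0.9949 = 89.38 t
  CaO: 26.40·0.4758 + 36.59·0.5541 = 32.84 t
LOI: 26.40·0.003000 + 76.01·0.002100 + 36.59·0.4459 = 16.55 t
Net of LOI, the glass mass = 139.0 − 16.55 = 122.4 t (= Σ oxide masses)
each oxide over glass, ×100, is wt %

Glass mass = 122.4 t (batch 139.0 − LOI 16.55).
Composition: Al2O3 0.1862%, SiO2 73.00%, CaO 26.82%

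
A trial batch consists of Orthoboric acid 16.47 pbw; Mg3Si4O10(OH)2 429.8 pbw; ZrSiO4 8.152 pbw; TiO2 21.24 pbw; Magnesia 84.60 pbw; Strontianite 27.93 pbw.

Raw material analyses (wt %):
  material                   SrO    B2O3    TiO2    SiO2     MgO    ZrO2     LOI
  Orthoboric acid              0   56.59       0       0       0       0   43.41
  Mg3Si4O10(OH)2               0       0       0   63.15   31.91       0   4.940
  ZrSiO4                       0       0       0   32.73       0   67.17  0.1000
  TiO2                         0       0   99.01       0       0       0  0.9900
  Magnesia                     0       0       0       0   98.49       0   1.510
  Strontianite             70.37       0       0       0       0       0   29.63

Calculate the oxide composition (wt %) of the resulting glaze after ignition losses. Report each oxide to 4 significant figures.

Glass mass = 550.0 pbw (batch 588.2 − LOI 38.15).
Composition: SrO 3.573%, B2O3 1.694%, TiO2 3.823%, SiO2 49.83%, MgO 40.08%, ZrO2 0.9955%

Values along the way are displayed, with 4-significant-figure rounding, as written — each numeric step runs at full float precision through every step. A single rounding produces each reported figure. Derived quantities, including glass mass, totals, the yield, LOI, six oxide percentages, are carried from the batch weights for 550.0 pbw of glass at full precision, precisely as stated by the problem or the answer.
Mass of each oxide from the mix:
  SrO: 27.93·0.7037 = 19.65 pbw
  B2O3: 16.47·0.5659 = 9.320 pbw
  TiO2: 21.24·0.9901 = 21.03 pbw
  SiO2: 429.8·0.6315 + 8.152·0.3273 = 274.1 pbw
  MgO: 429.8·0.3191 + 84.60·0.9849 = 220.5 pbw
  ZrO2: 8.152·0.6717 = 5.476 pbw
LOI: 16.47·0.4341 + 429.8·0.04940 + 8.152·0.001000 + 21.24·0.009900 + 84.60·0.01510 + 27.93·0.2963 = 38.15 pbw
The glass mass, total less LOI, = 588.2 − 38.15 = 550.0 pbw (equal to the oxide-mass sum)
wt %: oxide over glass, times 100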